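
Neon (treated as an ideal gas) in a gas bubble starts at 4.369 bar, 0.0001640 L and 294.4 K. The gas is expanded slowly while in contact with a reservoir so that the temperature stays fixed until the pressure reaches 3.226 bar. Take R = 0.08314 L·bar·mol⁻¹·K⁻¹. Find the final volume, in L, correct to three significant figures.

V₂ ≈ 0.000222 L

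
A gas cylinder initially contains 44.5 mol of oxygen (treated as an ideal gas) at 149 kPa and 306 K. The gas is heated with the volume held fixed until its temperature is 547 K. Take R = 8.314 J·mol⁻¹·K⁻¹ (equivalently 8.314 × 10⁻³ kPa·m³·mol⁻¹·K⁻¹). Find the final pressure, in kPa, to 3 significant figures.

P₂ ≈ 266 kPa

From PV = nRT: V₁ = nRT₁/P₁ = 0.7598 m³.
V constant ⇒ P ∝ T: V₂ = V₁; P₂ = P₁·(T₂/T₁) = 266.3 kPa.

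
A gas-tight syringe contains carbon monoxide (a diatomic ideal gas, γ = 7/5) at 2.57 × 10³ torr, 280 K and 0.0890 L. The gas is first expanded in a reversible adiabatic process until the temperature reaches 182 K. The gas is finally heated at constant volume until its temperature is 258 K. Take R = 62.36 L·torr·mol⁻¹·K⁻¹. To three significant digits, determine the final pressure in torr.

P₃ ≈ 807 torr

Reversible adiabatic, γ = 7/5: P₂ = P₁·(T₂/T₁)^(γ/(γ−1)) = 569.0 torr; V₂ = V₁·(T₁/T₂)^(1/(γ−1)) = 0.2613 L.
V constant ⇒ P ∝ T: V₃ = V₂; P₃ = P₂·(T₃/T₂) = 806.6 torr.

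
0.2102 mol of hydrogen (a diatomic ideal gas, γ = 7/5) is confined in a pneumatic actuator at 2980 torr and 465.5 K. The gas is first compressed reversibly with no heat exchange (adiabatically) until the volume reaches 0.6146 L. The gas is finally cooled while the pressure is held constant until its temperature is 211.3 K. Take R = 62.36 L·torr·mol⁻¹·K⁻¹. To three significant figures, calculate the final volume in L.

From PV = nRT: V₁ = nRT₁/P₁ = 2.048 L.
Reversible adiabatic, γ = 7/5: T₂ = T₁·(V₁/V₂)^(γ−1) = 753.3 K; P₂ = P₁·(V₁/V₂)^γ = 1.607e+04 torr.
P constant ⇒ V ∝ T: P₃ = P₂; V₃ = V₂·(T₃/T₂) = 0.1724 L.

V₃ ≈ 0.172 L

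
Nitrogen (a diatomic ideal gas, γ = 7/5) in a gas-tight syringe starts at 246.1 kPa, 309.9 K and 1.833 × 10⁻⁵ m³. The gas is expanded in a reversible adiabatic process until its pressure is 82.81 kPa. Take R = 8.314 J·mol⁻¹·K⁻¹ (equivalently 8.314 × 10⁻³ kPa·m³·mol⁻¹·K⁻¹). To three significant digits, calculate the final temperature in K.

Adiabatic (γ = 7/5), T V^(γ−1) and P V^γ constant: T₂ = T₁·(P₂/P₁)^((γ−1)/γ) = 227.0 K; V₂ = V₁·(P₁/P₂)^(1/γ) = 3.991e-05 m³.

T₂ ≈ 227 K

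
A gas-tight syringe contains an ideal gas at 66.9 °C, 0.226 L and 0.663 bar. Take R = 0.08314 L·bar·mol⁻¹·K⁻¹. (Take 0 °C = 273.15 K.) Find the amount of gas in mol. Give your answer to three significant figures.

Convert: T = 340.05 K.
PV = nRT ⇒ n = PV/(RT) = (0.663 × 0.226) / (0.08314 × 340.05)

n ≈ 0.00530 mol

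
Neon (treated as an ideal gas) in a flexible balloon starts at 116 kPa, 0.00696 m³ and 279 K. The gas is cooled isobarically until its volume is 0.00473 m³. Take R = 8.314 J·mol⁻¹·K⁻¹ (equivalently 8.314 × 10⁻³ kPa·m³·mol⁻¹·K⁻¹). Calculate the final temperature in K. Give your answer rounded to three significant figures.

Isobaric, so V/T is constant: P₂ = P₁; T₂ = T₁·(V₂/V₁) = 189.6 K.

T₂ ≈ 190 K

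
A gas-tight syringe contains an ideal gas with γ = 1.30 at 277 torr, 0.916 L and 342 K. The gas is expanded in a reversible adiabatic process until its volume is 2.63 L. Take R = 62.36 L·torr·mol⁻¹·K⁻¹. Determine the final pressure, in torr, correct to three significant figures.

Reversible adiabatic, γ = 1.30: T₂ = T₁·(V₁/V₂)^(γ−1) = 249.2 K; P₂ = P₁·(V₁/V₂)^γ = 70.31 torr.

P₂ ≈ 70.3 torr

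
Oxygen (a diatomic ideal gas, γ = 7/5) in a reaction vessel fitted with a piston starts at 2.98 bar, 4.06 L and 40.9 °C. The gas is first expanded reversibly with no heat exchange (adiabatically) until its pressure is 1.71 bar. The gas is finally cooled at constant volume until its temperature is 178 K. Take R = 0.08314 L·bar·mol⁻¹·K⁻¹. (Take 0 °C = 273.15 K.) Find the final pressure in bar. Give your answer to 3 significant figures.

Convert: T₁ = 314.0 K.
Reversible adiabatic, γ = 7/5: T₂ = T₁·(P₂/P₁)^((γ−1)/γ) = 268.0 K; V₂ = V₁·(P₁/P₂)^(1/γ) = 6.037 L.
Isochoric, so P/T is constant: V₃ = V₂; P₃ = P₂·(T₃/T₂) = 1.136 bar.

P₃ ≈ 1.14 bar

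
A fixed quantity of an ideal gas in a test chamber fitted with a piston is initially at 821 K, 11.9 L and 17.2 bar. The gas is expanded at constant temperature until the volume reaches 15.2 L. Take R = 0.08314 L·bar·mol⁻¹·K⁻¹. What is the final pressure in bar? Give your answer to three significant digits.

P₂ ≈ 13.5 bar

Isothermal, so P V is constant: T₂ = T₁; P₂ = P₁·(V₁/V₂) = 13.47 bar.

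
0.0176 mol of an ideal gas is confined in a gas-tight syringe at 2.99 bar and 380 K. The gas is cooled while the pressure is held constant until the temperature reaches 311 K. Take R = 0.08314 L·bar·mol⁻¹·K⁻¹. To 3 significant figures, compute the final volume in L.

V₂ ≈ 0.152 L

From PV = nRT: V₁ = nRT₁/P₁ = 0.1860 L.
Isobaric, so V/T is constant: P₂ = P₁; V₂ = V₁·(T₂/T₁) = 0.1522 L.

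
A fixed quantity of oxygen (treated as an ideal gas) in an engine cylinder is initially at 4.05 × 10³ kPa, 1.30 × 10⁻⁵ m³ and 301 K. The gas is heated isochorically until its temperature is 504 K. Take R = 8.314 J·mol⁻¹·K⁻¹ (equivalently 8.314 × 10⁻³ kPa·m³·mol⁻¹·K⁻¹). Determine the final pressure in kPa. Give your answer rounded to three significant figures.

P₂ ≈ 6.78e+03 kPa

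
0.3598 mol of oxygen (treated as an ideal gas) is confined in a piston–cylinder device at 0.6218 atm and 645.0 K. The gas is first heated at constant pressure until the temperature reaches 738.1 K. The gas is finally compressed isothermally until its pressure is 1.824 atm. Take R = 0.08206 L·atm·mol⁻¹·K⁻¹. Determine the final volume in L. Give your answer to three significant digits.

V₃ ≈ 11.9 L

From PV = nRT: V₁ = nRT₁/P₁ = 30.63 L.
P constant ⇒ V ∝ T: P₂ = P₁; V₂ = V₁·(T₂/T₁) = 35.05 L.
T constant ⇒ Boyle's law P V = const: T₃ = T₂; V₃ = V₂·(P₂/P₃) = 11.95 L.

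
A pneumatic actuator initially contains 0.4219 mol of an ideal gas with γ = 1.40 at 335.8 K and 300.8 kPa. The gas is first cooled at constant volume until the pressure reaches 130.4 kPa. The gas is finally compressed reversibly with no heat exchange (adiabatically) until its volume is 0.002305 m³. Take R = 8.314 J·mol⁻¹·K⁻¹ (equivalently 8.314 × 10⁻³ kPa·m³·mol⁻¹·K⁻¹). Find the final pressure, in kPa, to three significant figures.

From PV = nRT: V₁ = nRT₁/P₁ = 0.003916 m³.
V constant ⇒ P ∝ T: V₂ = V₁; T₂ = T₁·(P₂/P₁) = 145.6 K.
Adiabatic (γ = 1.40), T V^(γ−1) and P V^γ constant: T₃ = T₂·(V₂/V₃)^(γ−1) = 179.9 K; P₃ = P₂·(V₂/V₃)^γ = 273.8 kPa.

P₃ ≈ 274 kPa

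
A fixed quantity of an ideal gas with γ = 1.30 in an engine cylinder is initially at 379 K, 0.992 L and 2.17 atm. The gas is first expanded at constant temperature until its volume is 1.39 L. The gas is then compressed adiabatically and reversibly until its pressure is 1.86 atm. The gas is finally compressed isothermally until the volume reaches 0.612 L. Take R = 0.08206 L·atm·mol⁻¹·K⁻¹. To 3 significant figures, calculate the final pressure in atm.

P₄ ≈ 3.67 atm

Isothermal, so P V is constant: T₂ = T₁; P₂ = P₁·(V₁/V₂) = 1.549 atm.
Reversible adiabatic, γ = 1.30: T₃ = T₂·(P₃/P₂)^((γ−1)/γ) = 395.4 K; V₃ = V₂·(P₂/P₃)^(1/γ) = 1.207 L.
Isothermal, so P V is constant: T₄ = T₃; P₄ = P₃·(V₃/V₄) = 3.669 atm.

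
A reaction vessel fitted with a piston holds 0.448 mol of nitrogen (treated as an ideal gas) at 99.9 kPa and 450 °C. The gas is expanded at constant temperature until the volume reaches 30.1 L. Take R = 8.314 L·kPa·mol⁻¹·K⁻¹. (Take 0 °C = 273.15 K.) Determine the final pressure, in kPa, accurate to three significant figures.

P₂ ≈ 89.5 kPa

Convert: T₁ = 723.1 K.
From PV = nRT: V₁ = nRT₁/P₁ = 26.96 L.
Isothermal, so P V is constant: T₂ = T₁; P₂ = P₁·(V₁/V₂) = 89.48 kPa.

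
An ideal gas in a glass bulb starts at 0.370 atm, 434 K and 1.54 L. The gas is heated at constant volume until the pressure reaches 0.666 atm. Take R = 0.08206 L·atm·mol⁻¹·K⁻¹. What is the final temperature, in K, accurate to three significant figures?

T₂ ≈ 781 K

V constant ⇒ P ∝ T: V₂ = V₁; T₂ = T₁·(P₂/P₁) = 781.2 K.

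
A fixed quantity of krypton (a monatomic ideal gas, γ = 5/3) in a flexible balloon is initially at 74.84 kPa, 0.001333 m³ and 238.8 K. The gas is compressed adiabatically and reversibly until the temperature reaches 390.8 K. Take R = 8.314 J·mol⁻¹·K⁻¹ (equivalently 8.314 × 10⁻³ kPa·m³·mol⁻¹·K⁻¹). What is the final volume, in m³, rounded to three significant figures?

V₂ ≈ 0.000637 m³

Adiabatic (γ = 5/3), T V^(γ−1) and P V^γ constant: P₂ = P₁·(T₂/T₁)^(γ/(γ−1)) = 256.4 kPa; V₂ = V₁·(T₁/T₂)^(1/(γ−1)) = 0.0006367 m³.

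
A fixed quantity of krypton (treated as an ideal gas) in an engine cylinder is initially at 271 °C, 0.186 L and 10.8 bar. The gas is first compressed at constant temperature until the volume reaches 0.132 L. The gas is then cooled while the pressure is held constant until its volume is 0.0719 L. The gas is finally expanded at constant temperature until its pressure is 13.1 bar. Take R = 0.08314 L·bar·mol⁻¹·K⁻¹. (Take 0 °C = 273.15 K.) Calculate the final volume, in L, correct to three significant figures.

Convert: T₁ = 544.1 K.
T constant ⇒ Boyle's law P V = const: T₂ = T₁; P₂ = P₁·(V₁/V₂) = 15.22 bar.
Isobaric, so V/T is constant: P₃ = P₂; T₃ = T₂·(V₃/V₂) = 296.4 K.
T constant ⇒ Boyle's law P V = const: T₄ = T₃; V₄ = V₃·(P₃/P₄) = 0.08353 L.

V₄ ≈ 0.0835 L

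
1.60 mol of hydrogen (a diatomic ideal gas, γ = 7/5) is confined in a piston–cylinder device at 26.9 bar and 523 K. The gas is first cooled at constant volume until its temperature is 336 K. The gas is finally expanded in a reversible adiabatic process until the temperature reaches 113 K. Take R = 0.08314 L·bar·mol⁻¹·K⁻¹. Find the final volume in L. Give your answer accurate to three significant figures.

V₃ ≈ 39.4 L

From PV = nRT: V₁ = nRT₁/P₁ = 2.586 L.
Isochoric, so P/T is constant: V₂ = V₁; P₂ = P₁·(T₂/T₁) = 17.28 bar.
Adiabatic (γ = 7/5), T V^(γ−1) and P V^γ constant: P₃ = P₂·(T₃/T₂)^(γ/(γ−1)) = 0.3812 bar; V₃ = V₂·(T₂/T₃)^(1/(γ−1)) = 39.43 L.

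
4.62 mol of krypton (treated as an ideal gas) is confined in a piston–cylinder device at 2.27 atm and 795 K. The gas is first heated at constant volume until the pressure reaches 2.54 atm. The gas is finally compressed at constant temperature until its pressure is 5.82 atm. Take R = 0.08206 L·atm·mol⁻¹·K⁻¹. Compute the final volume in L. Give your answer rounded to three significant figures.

From PV = nRT: V₁ = nRT₁/P₁ = 132.8 L.
Isochoric, so P/T is constant: V₂ = V₁; T₂ = T₁·(P₂/P₁) = 889.6 K.
T constant ⇒ Boyle's law P V = const: T₃ = T₂; V₃ = V₂·(P₂/P₃) = 57.95 L.

V₃ ≈ 57.9 L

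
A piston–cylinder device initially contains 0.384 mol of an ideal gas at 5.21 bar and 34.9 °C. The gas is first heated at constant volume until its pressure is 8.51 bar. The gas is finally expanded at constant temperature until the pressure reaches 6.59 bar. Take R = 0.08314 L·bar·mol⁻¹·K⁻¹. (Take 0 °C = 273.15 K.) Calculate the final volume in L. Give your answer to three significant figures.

V₃ ≈ 2.44 L

Convert: T₁ = 308.0 K.
From PV = nRT: V₁ = nRT₁/P₁ = 1.888 L.
V constant ⇒ P ∝ T: V₂ = V₁; T₂ = T₁·(P₂/P₁) = 503.2 K.
T constant ⇒ Boyle's law P V = const: T₃ = T₂; V₃ = V₂·(P₂/P₃) = 2.438 L.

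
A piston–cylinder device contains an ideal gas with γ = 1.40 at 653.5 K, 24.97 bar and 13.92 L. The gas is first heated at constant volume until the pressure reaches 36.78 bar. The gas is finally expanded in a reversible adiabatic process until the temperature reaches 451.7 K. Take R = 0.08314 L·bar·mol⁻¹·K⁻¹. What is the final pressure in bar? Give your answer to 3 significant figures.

P₃ ≈ 2.60 bar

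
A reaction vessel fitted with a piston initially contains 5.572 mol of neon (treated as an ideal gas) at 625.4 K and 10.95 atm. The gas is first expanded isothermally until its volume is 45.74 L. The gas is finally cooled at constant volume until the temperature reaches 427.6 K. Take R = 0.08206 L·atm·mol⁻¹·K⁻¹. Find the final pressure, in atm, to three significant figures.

P₃ ≈ 4.27 atm

From PV = nRT: V₁ = nRT₁/P₁ = 26.11 L.
Isothermal, so P V is constant: T₂ = T₁; P₂ = P₁·(V₁/V₂) = 6.252 atm.
V constant ⇒ P ∝ T: V₃ = V₂; P₃ = P₂·(T₃/T₂) = 4.274 atm.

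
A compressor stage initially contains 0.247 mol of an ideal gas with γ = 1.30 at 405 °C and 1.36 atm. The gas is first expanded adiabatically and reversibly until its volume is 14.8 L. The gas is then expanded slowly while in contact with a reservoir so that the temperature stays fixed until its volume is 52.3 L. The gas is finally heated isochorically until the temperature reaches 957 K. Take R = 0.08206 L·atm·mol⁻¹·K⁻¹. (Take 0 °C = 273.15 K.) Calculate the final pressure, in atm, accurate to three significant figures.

Convert: T₁ = 678.1 K.
From PV = nRT: V₁ = nRT₁/P₁ = 10.11 L.
Adiabatic (γ = 1.30), T V^(γ−1) and P V^γ constant: T₂ = T₁·(V₁/V₂)^(γ−1) = 604.8 K; P₂ = P₁·(V₁/V₂)^γ = 0.8283 atm.
T constant ⇒ Boyle's law P V = const: T₃ = T₂; P₃ = P₂·(V₂/V₃) = 0.2344 atm.
Isochoric, so P/T is constant: V₄ = V₃; P₄ = P₃·(T₄/T₃) = 0.3709 atm.

P₄ ≈ 0.371 atm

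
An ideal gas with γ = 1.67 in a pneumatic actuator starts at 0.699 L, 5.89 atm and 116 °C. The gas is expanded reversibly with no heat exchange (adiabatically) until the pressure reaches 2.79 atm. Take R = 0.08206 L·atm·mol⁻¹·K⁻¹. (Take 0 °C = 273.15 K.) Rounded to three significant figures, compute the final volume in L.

Convert: T₁ = 389.1 K.
Reversible adiabatic, γ = 1.67: T₂ = T₁·(P₂/P₁)^((γ−1)/γ) = 288.4 K; V₂ = V₁·(P₁/P₂)^(1/γ) = 1.093 L.

V₂ ≈ 1.09 L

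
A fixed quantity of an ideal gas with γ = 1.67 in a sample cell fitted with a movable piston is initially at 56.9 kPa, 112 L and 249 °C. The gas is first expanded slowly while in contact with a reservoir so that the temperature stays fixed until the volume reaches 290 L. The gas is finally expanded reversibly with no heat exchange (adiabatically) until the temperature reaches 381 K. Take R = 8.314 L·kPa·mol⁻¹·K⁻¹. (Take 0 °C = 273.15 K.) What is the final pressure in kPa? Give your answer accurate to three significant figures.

P₃ ≈ 10.0 kPa

Convert: T₁ = 522.1 K.
Isothermal, so P V is constant: T₂ = T₁; P₂ = P₁·(V₁/V₂) = 21.98 kPa.
Reversible adiabatic, γ = 1.67: P₃ = P₂·(T₃/T₂)^(γ/(γ−1)) = 10.02 kPa; V₃ = V₂·(T₂/T₃)^(1/(γ−1)) = 464.2 L.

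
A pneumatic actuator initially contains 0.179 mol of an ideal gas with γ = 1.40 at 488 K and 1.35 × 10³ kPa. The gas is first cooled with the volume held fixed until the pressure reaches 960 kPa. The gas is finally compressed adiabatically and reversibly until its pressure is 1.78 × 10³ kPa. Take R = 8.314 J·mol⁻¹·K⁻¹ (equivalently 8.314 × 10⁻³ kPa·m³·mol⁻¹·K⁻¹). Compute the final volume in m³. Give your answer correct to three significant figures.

V₃ ≈ 0.000346 m³

From PV = nRT: V₁ = nRT₁/P₁ = 0.0005380 m³.
V constant ⇒ P ∝ T: V₂ = V₁; T₂ = T₁·(P₂/P₁) = 347.0 K.
Reversible adiabatic, γ = 1.40: T₃ = T₂·(P₃/P₂)^((γ−1)/γ) = 414.0 K; V₃ = V₂·(P₂/P₃)^(1/γ) = 0.0003461 m³.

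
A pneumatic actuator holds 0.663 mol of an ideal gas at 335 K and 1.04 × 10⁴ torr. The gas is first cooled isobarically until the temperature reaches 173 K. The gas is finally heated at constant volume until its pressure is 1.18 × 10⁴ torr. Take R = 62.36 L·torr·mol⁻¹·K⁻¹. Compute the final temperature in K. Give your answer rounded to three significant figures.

From PV = nRT: V₁ = nRT₁/P₁ = 1.332 L.
P constant ⇒ V ∝ T: P₂ = P₁; V₂ = V₁·(T₂/T₁) = 0.6878 L.
V constant ⇒ P ∝ T: V₃ = V₂; T₃ = T₂·(P₃/P₂) = 196.3 K.

T₃ ≈ 196 K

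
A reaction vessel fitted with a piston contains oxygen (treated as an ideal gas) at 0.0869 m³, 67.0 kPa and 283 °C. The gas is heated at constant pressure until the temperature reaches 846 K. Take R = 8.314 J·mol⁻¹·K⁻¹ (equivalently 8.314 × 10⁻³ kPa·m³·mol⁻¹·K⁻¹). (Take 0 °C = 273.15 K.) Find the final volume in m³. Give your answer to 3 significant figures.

Convert: T₁ = 556.1 K.
Isobaric, so V/T is constant: P₂ = P₁; V₂ = V₁·(T₂/T₁) = 0.1322 m³.

V₂ ≈ 0.132 m³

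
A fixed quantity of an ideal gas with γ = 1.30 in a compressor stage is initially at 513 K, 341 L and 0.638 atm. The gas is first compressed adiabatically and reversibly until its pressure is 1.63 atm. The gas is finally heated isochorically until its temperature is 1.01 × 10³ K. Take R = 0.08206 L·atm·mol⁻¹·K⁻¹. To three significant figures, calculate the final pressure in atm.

Adiabatic (γ = 1.30), T V^(γ−1) and P V^γ constant: T₂ = T₁·(P₂/P₁)^((γ−1)/γ) = 637.0 K; V₂ = V₁·(P₁/P₂)^(1/γ) = 165.7 L.
V constant ⇒ P ∝ T: V₃ = V₂; P₃ = P₂·(T₃/T₂) = 2.585 atm.

P₃ ≈ 2.58 atm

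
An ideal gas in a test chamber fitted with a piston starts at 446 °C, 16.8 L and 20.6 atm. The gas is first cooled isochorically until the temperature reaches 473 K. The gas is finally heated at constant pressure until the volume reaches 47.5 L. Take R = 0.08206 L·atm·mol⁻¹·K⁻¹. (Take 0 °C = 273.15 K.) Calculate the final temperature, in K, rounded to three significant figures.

T₃ ≈ 1.34e+03 K

Convert: T₁ = 719.1 K.
V constant ⇒ P ∝ T: V₂ = V₁; P₂ = P₁·(T₂/T₁) = 13.55 atm.
Isobaric, so V/T is constant: P₃ = P₂; T₃ = T₂·(V₃/V₂) = 1337 K.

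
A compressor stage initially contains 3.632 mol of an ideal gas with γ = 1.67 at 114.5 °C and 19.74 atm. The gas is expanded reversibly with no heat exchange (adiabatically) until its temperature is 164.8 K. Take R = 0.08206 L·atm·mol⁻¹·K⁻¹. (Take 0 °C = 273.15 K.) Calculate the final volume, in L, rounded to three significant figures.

Convert: T₁ = 387.6 K.
From PV = nRT: V₁ = nRT₁/P₁ = 5.853 L.
Reversible adiabatic, γ = 1.67: P₂ = P₁·(T₂/T₁)^(γ/(γ−1)) = 2.341 atm; V₂ = V₁·(T₁/T₂)^(1/(γ−1)) = 20.98 L.

V₂ ≈ 21.0 L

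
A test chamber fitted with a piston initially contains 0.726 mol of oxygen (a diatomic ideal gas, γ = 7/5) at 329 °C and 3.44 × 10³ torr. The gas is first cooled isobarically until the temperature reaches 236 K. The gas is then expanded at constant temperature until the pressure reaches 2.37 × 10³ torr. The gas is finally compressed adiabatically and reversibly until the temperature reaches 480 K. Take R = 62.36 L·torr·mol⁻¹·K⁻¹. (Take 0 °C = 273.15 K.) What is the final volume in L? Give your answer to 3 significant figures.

V₄ ≈ 0.764 L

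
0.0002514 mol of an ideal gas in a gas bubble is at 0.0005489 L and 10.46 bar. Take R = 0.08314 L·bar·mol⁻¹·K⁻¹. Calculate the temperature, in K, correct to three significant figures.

T ≈ 275 K

PV = nRT ⇒ T = PV/(nR) = (10.46 × 0.0005489) / (0.0002514 × 0.08314)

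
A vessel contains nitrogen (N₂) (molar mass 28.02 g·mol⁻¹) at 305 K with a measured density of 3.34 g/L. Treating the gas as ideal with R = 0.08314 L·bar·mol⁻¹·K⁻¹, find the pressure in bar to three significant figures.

ρ = PM/(RT) ⇒ P = ρRT/M = (3.34 × 0.08314 × 305.0) / 28.02

P ≈ 3.02 bar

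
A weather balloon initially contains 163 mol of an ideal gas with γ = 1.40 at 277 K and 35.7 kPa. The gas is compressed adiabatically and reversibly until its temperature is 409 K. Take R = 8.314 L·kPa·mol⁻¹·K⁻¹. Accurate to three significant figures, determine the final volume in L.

From PV = nRT: V₁ = nRT₁/P₁ = 1.051e+04 L.
Adiabatic (γ = 1.40), T V^(γ−1) and P V^γ constant: P₂ = P₁·(T₂/T₁)^(γ/(γ−1)) = 139.6 kPa; V₂ = V₁·(T₁/T₂)^(1/(γ−1)) = 3969 L.

V₂ ≈ 3.97e+03 L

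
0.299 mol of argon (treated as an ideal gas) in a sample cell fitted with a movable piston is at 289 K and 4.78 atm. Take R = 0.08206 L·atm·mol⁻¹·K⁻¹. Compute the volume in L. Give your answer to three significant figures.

PV = nRT ⇒ V = nRT/P = (0.299 × 0.08206 × 289) / 4.78

V ≈ 1.48 L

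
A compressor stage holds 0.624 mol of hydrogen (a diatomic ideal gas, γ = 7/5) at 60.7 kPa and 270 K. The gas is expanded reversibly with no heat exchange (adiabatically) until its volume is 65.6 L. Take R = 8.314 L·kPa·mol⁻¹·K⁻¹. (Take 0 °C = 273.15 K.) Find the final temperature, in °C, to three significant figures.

T₂ ≈ -95.4 °C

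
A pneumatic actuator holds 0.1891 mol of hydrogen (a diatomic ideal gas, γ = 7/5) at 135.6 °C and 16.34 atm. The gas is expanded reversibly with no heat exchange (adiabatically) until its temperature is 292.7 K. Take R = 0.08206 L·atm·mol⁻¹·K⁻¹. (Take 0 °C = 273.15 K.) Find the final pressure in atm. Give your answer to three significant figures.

Convert: T₁ = 408.8 K.
From PV = nRT: V₁ = nRT₁/P₁ = 0.3882 L.
Reversible adiabatic, γ = 7/5: P₂ = P₁·(T₂/T₁)^(γ/(γ−1)) = 5.077 atm; V₂ = V₁·(T₁/T₂)^(1/(γ−1)) = 0.8946 L.

P₂ ≈ 5.08 atm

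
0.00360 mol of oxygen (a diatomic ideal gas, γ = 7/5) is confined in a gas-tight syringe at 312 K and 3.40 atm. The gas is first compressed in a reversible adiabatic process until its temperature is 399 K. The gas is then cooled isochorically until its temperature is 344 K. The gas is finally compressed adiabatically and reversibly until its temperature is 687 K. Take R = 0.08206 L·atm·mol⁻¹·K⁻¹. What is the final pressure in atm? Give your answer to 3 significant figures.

From PV = nRT: V₁ = nRT₁/P₁ = 0.02711 L.
Adiabatic (γ = 7/5), T V^(γ−1) and P V^γ constant: P₂ = P₁·(T₂/T₁)^(γ/(γ−1)) = 8.042 atm; V₂ = V₁·(T₁/T₂)^(1/(γ−1)) = 0.01466 L.
Isochoric, so P/T is constant: V₃ = V₂; P₃ = P₂·(T₃/T₂) = 6.933 atm.
Reversible adiabatic, γ = 7/5: P₄ = P₃·(T₄/T₃)^(γ/(γ−1)) = 78.04 atm; V₄ = V₃·(T₃/T₄)^(1/(γ−1)) = 0.002601 L.

P₄ ≈ 78.0 atm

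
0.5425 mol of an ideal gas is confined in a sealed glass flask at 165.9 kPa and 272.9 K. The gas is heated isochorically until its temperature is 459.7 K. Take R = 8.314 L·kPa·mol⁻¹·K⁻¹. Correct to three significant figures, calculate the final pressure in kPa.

From PV = nRT: V₁ = nRT₁/P₁ = 7.419 L.
V constant ⇒ P ∝ T: V₂ = V₁; P₂ = P₁·(T₂/T₁) = 279.5 kPa.

P₂ ≈ 279 kPa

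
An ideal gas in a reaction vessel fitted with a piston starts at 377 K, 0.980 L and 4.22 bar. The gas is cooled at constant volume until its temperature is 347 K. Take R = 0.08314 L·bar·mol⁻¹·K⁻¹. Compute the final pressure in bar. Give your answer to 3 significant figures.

P₂ ≈ 3.88 bar

Isochoric, so P/T is constant: V₂ = V₁; P₂ = P₁·(T₂/T₁) = 3.884 bar.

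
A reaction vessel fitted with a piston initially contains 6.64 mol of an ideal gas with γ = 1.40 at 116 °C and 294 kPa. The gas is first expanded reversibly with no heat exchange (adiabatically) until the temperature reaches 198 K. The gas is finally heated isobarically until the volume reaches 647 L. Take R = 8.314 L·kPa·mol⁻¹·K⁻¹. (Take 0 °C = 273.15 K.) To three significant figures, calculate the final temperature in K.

Convert: T₁ = 389.1 K.
From PV = nRT: V₁ = nRT₁/P₁ = 73.07 L.
Reversible adiabatic, γ = 1.40: P₂ = P₁·(T₂/T₁)^(γ/(γ−1)) = 27.62 kPa; V₂ = V₁·(T₁/T₂)^(1/(γ−1)) = 395.7 L.
Isobaric, so V/T is constant: P₃ = P₂; T₃ = T₂·(V₃/V₂) = 323.7 K.

T₃ ≈ 324 K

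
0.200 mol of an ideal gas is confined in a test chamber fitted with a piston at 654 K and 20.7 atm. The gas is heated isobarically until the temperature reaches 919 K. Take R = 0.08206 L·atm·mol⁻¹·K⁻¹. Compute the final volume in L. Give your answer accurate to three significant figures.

From PV = nRT: V₁ = nRT₁/P₁ = 0.5185 L.
P constant ⇒ V ∝ T: P₂ = P₁; V₂ = V₁·(T₂/T₁) = 0.7286 L.

V₂ ≈ 0.729 L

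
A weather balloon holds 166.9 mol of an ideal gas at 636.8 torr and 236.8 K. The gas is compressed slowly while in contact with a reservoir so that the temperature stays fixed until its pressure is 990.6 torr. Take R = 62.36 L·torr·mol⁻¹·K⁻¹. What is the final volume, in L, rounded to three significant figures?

V₂ ≈ 2.49e+03 L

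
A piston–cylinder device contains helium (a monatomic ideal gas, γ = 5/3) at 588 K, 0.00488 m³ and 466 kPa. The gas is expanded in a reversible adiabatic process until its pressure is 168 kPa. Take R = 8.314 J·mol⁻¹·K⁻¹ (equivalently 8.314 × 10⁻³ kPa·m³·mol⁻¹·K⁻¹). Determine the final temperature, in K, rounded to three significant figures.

T₂ ≈ 391 K

Adiabatic (γ = 5/3), T V^(γ−1) and P V^γ constant: T₂ = T₁·(P₂/P₁)^((γ−1)/γ) = 391.0 K; V₂ = V₁·(P₁/P₂)^(1/γ) = 0.009000 m³.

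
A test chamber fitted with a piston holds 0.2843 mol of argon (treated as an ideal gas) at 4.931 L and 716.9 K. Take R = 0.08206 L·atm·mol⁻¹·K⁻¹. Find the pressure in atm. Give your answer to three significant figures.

P ≈ 3.39 atm

PV = nRT ⇒ P = nRT/V = (0.2843 × 0.08206 × 716.9) / 4.931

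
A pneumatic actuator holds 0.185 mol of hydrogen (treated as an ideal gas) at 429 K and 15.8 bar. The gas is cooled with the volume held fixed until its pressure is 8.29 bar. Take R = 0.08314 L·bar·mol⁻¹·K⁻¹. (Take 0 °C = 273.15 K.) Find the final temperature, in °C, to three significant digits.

From PV = nRT: V₁ = nRT₁/P₁ = 0.4176 L.
Isochoric, so P/T is constant: V₂ = V₁; T₂ = T₁·(P₂/P₁) = 225.1 K.

T₂ ≈ -48.1 °C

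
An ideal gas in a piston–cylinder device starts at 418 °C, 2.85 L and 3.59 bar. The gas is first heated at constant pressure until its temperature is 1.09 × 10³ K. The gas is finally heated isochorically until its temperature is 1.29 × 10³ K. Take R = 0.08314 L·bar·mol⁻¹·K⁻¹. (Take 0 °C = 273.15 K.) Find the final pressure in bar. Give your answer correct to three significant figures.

P₃ ≈ 4.25 bar

Convert: T₁ = 691.1 K.
P constant ⇒ V ∝ T: P₂ = P₁; V₂ = V₁·(T₂/T₁) = 4.495 L.
V constant ⇒ P ∝ T: V₃ = V₂; P₃ = P₂·(T₃/T₂) = 4.249 bar.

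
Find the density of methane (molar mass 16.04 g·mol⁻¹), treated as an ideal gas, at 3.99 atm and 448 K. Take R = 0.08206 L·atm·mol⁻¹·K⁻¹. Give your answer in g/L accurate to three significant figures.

ρ ≈ 1.74 g/L

ρ = PM/(RT) = (3.99 × 16.04) / (0.08206 × 448.0)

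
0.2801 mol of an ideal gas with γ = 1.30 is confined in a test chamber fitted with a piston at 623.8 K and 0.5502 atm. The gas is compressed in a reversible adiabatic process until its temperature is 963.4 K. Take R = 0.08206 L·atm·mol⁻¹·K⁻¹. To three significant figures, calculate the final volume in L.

V₂ ≈ 6.12 L

From PV = nRT: V₁ = nRT₁/P₁ = 26.06 L.
Reversible adiabatic, γ = 1.30: P₂ = P₁·(T₂/T₁)^(γ/(γ−1)) = 3.618 atm; V₂ = V₁·(T₁/T₂)^(1/(γ−1)) = 6.120 L.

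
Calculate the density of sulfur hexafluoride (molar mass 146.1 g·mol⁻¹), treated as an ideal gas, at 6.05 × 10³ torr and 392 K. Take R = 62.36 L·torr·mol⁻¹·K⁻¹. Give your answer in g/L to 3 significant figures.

ρ = PM/(RT) = (6.05e+03 × 146.1) / (62.36 × 392.0)

ρ ≈ 36.2 g/L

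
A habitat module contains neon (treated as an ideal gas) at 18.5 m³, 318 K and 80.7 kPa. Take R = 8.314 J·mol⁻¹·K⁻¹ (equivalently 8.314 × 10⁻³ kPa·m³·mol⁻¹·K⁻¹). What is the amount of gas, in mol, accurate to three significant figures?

PV = nRT ⇒ n = PV/(RT) = (80.7 × 18.5) / (8.314 × 10⁻³ × 318)

n ≈ 565 mol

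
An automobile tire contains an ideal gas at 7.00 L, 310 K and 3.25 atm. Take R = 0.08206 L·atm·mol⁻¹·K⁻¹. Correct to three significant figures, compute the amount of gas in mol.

PV = nRT ⇒ n = PV/(RT) = (3.25 × 7.00) / (0.08206 × 310)

n ≈ 0.894 mol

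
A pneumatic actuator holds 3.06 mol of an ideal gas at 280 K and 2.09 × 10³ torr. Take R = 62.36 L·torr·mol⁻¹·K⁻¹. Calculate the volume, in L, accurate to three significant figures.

PV = nRT ⇒ V = nRT/P = (3.06 × 62.36 × 280) / 2.09e+03

V ≈ 25.6 L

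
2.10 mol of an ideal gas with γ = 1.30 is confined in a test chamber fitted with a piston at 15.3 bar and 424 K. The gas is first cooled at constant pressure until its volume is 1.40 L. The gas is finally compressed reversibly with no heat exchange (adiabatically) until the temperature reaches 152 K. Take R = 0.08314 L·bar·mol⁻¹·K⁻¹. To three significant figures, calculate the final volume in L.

V₃ ≈ 0.685 L

From PV = nRT: V₁ = nRT₁/P₁ = 4.838 L.
Isobaric, so V/T is constant: P₂ = P₁; T₂ = T₁·(V₂/V₁) = 122.7 K.
Adiabatic (γ = 1.30), T V^(γ−1) and P V^γ constant: P₃ = P₂·(T₃/T₂)^(γ/(γ−1)) = 38.72 bar; V₃ = V₂·(T₂/T₃)^(1/(γ−1)) = 0.6854 L.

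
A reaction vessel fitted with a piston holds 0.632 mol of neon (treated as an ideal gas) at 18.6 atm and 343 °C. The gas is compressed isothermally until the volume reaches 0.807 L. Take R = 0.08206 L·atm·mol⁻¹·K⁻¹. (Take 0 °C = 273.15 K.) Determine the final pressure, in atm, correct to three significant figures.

P₂ ≈ 39.6 atm

Convert: T₁ = 616.1 K.
From PV = nRT: V₁ = nRT₁/P₁ = 1.718 L.
Isothermal, so P V is constant: T₂ = T₁; P₂ = P₁·(V₁/V₂) = 39.60 atm.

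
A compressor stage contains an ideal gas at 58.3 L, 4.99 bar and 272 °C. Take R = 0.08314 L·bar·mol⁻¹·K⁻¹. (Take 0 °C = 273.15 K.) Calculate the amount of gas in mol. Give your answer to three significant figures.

n ≈ 6.42 mol

Convert: T = 545.15 K.
PV = nRT ⇒ n = PV/(RT) = (4.99 × 58.3) / (0.08314 × 545.15)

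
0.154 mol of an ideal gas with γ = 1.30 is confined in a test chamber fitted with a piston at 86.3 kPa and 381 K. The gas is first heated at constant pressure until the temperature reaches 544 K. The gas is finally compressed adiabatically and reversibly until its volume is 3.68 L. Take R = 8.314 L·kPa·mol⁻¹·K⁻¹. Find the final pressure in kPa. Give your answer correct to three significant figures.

From PV = nRT: V₁ = nRT₁/P₁ = 5.653 L.
P constant ⇒ V ∝ T: P₂ = P₁; V₂ = V₁·(T₂/T₁) = 8.071 L.
Reversible adiabatic, γ = 1.30: T₃ = T₂·(V₂/V₃)^(γ−1) = 688.5 K; P₃ = P₂·(V₂/V₃)^γ = 239.6 kPa.

P₃ ≈ 240 kPa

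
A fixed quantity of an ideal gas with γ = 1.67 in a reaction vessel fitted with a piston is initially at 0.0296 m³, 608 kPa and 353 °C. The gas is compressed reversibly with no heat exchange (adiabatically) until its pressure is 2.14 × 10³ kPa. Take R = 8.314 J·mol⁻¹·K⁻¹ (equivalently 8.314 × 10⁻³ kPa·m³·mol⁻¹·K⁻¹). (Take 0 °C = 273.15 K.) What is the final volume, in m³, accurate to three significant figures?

Convert: T₁ = 626.1 K.
Reversible adiabatic, γ = 1.67: T₂ = T₁·(P₂/P₁)^((γ−1)/γ) = 1037 K; V₂ = V₁·(P₁/P₂)^(1/γ) = 0.01393 m³.

V₂ ≈ 0.0139 m³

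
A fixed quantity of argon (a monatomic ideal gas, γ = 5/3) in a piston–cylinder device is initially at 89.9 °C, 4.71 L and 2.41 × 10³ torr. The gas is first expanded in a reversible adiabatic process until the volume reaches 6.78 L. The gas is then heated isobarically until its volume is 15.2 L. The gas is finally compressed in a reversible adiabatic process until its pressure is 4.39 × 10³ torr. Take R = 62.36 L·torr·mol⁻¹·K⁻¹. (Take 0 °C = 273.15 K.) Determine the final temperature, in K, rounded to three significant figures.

T₄ ≈ 1.03e+03 K

Convert: T₁ = 363.0 K.
Reversible adiabatic, γ = 5/3: T₂ = T₁·(V₁/V₂)^(γ−1) = 284.8 K; P₂ = P₁·(V₁/V₂)^γ = 1313 torr.
P constant ⇒ V ∝ T: P₃ = P₂; T₃ = T₂·(V₃/V₂) = 638.4 K.
Adiabatic (γ = 5/3), T V^(γ−1) and P V^γ constant: T₄ = T₃·(P₄/P₃)^((γ−1)/γ) = 1035 K; V₄ = V₃·(P₃/P₄)^(1/γ) = 7.368 L.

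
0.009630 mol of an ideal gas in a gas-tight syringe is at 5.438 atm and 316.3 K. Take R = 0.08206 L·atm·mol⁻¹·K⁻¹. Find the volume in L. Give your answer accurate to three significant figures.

V ≈ 0.0460 L

PV = nRT ⇒ V = nRT/P = (0.009630 × 0.08206 × 316.3) / 5.438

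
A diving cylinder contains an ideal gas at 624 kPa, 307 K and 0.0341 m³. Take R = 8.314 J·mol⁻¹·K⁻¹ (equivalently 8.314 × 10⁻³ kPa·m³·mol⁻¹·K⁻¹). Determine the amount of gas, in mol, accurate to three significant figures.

PV = nRT ⇒ n = PV/(RT) = (624 × 0.0341) / (8.314 × 10⁻³ × 307)

n ≈ 8.34 mol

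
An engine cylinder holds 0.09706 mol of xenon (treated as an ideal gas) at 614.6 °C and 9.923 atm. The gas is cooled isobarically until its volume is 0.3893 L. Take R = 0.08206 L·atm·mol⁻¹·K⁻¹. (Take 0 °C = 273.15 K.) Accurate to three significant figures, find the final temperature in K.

Convert: T₁ = 887.8 K.
From PV = nRT: V₁ = nRT₁/P₁ = 0.7126 L.
P constant ⇒ V ∝ T: P₂ = P₁; T₂ = T₁·(V₂/V₁) = 485.0 K.

T₂ ≈ 485 K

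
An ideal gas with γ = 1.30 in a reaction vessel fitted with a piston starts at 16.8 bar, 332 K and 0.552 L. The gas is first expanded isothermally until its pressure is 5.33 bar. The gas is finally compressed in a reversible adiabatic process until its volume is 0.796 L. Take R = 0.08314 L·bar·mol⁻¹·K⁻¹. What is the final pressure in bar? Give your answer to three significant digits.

P₃ ≈ 14.7 bar

T constant ⇒ Boyle's law P V = const: T₂ = T₁; V₂ = V₁·(P₁/P₂) = 1.740 L.
Adiabatic (γ = 1.30), T V^(γ−1) and P V^γ constant: T₃ = T₂·(V₂/V₃)^(γ−1) = 419.8 K; P₃ = P₂·(V₂/V₃)^γ = 14.73 bar.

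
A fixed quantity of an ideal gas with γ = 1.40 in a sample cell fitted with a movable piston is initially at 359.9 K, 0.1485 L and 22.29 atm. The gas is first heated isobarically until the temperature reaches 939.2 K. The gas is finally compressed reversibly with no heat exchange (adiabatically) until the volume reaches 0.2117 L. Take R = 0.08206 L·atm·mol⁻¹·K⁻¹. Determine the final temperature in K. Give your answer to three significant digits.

T₃ ≈ 1.20e+03 K

Isobaric, so V/T is constant: P₂ = P₁; V₂ = V₁·(T₂/T₁) = 0.3875 L.
Adiabatic (γ = 1.40), T V^(γ−1) and P V^γ constant: T₃ = T₂·(V₂/V₃)^(γ−1) = 1196 K; P₃ = P₂·(V₂/V₃)^γ = 51.97 atm.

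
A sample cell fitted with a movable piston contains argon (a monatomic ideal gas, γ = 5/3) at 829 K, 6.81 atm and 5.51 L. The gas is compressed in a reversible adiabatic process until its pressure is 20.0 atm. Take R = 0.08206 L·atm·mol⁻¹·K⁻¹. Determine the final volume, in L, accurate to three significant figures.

V₂ ≈ 2.89 L

Adiabatic (γ = 5/3), T V^(γ−1) and P V^γ constant: T₂ = T₁·(P₂/P₁)^((γ−1)/γ) = 1276 K; V₂ = V₁·(P₁/P₂)^(1/γ) = 2.887 L.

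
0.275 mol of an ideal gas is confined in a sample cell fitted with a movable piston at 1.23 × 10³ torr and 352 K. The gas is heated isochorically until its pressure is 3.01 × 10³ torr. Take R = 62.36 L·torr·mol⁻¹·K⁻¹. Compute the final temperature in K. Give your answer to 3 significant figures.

From PV = nRT: V₁ = nRT₁/P₁ = 4.908 L.
V constant ⇒ P ∝ T: V₂ = V₁; T₂ = T₁·(P₂/P₁) = 861.4 K.

T₂ ≈ 861 K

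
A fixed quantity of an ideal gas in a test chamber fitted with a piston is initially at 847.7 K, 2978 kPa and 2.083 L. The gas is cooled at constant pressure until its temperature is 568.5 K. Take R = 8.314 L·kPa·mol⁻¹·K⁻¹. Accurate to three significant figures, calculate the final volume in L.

V₂ ≈ 1.40 L

Isobaric, so V/T is constant: P₂ = P₁; V₂ = V₁·(T₂/T₁) = 1.397 L.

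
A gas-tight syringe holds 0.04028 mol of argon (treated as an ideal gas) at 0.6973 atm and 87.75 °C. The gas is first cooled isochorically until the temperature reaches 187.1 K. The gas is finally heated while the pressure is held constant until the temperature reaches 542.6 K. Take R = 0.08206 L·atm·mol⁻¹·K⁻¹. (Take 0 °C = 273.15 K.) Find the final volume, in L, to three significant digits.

V₃ ≈ 4.96 L

Convert: T₁ = 360.9 K.
From PV = nRT: V₁ = nRT₁/P₁ = 1.711 L.
V constant ⇒ P ∝ T: V₂ = V₁; P₂ = P₁·(T₂/T₁) = 0.3615 atm.
Isobaric, so V/T is constant: P₃ = P₂; V₃ = V₂·(T₃/T₂) = 4.961 L.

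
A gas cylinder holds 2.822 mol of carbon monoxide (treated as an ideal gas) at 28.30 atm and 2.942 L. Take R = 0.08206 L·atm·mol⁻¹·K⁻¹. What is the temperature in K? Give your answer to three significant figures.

T ≈ 360 K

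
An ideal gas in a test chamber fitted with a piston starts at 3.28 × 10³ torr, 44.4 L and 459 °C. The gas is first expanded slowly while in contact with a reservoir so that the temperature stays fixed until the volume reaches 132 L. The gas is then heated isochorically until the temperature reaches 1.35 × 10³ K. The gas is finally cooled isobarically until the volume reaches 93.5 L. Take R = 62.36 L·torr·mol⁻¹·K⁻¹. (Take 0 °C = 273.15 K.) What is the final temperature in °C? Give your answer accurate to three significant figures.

T₄ ≈ 683 °C

Convert: T₁ = 732.1 K.
T constant ⇒ Boyle's law P V = const: T₂ = T₁; P₂ = P₁·(V₁/V₂) = 1103 torr.
Isochoric, so P/T is constant: V₃ = V₂; P₃ = P₂·(T₃/T₂) = 2034 torr.
Isobaric, so V/T is constant: P₄ = P₃; T₄ = T₃·(V₄/V₃) = 956.2 K.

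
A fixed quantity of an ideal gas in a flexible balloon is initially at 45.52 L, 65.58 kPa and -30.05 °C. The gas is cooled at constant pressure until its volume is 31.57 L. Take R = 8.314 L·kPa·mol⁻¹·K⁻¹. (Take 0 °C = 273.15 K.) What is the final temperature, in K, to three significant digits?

T₂ ≈ 169 K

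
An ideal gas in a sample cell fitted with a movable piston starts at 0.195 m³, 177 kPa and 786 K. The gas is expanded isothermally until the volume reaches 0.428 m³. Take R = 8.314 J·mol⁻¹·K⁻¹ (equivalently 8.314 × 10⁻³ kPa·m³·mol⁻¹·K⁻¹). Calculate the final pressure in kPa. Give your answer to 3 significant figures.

P₂ ≈ 80.6 kPa

Isothermal, so P V is constant: T₂ = T₁; P₂ = P₁·(V₁/V₂) = 80.64 kPa.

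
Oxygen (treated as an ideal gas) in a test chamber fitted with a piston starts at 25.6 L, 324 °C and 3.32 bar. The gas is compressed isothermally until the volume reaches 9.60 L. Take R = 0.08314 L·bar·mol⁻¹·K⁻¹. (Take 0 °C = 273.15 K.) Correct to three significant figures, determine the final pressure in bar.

Convert: T₁ = 597.1 K.
T constant ⇒ Boyle's law P V = const: T₂ = T₁; P₂ = P₁·(V₁/V₂) = 8.853 bar.

P₂ ≈ 8.85 bar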